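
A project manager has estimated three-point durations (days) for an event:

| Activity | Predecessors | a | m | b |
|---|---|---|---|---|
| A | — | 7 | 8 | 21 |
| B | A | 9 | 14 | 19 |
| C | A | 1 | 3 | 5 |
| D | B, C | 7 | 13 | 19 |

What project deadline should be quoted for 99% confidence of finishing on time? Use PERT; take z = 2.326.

te_A = (7 + 4·8 + 21)/6 = 60/6 = 10; σ²_A = ((21−7)/6)² = 5.444
te_B = (9 + 4·14 + 19)/6 = 84/6 = 14; σ²_B = ((19−9)/6)² = 2.778
te_C = (1 + 4·3 + 5)/6 = 18/6 = 3; σ²_C = ((5−1)/6)² = 0.444
te_D = (7 + 4·13 + 19)/6 = 78/6 = 13; σ²_D = ((19−7)/6)² = 4.000

Forward pass:
ES_A = 0; EF_A = 10
ES_B = 10; EF_B = 10+14 = 24
ES_C = 10; EF_C = 10+3 = 13
ES_D = max(EF_B=24, EF_C=13) = 24; EF_D = 24+13 = 37
Expected project duration μ = 37 days. Critical path: A → B → D.

Variance along critical path = 5.444 + 2.778 + 4.000 = 12.222; σ = 3.496 days.
D = μ + z·σ = 37 + 2.326·3.496 = 45.1 days

45.1 days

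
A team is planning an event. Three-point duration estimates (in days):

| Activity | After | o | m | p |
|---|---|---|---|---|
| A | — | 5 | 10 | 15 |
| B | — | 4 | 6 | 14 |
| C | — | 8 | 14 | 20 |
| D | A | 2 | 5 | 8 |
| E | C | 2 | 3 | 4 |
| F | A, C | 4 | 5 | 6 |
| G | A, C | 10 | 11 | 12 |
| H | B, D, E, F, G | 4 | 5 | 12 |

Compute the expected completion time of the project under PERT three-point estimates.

te_A = (5 + 4·10 + 15)/6 = 60/6 = 10
te_B = (4 + 4·6 + 14)/6 = 42/6 = 7
te_C = (8 + 4·14 + 20)/6 = 84/6 = 14
te_D = (2 + 4·5 + 8)/6 = 30/6 = 5
te_E = (2 + 4·3 + 4)/6 = 18/6 = 3
te_F = (4 + 4·5 + 6)/6 = 30/6 = 5
te_G = (10 + 4·11 + 12)/6 = 66/6 = 11
te_H = (4 + 4·5 + 12)/6 = 36/6 = 6

Forward pass:
ES_A = 0; EF_A = 10
ES_B = 0; EF_B = 7
ES_C = 0; EF_C = 14
ES_D = 10; EF_D = 10+5 = 15
ES_E = 14; EF_E = 14+3 = 17
ES_F = max(EF_A=10, EF_C=14) = 14; EF_F = 14+5 = 19
ES_G = max(EF_A=10, EF_C=14) = 14; EF_G = 14+11 = 25
ES_H = max(EF_B=7, EF_D=15, EF_E=17, EF_F=19, EF_G=25) = 25; EF_H = 25+6 = 31
Expected project duration μ = 31 days. Critical path: C → G → H.

31 days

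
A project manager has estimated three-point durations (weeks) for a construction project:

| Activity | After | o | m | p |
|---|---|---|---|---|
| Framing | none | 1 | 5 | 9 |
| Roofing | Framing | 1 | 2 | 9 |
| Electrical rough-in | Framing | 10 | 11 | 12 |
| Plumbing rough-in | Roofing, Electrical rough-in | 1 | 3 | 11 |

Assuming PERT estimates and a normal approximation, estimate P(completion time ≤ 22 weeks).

0.823

te_Framing = (1 + 4·5 + 9)/6 = 30/6 = 5; σ²_Framing = ((9−1)/6)² = 1.778
te_Roofing = (1 + 4·2 + 9)/6 = 18/6 = 3; σ²_Roofing = ((9−1)/6)² = 1.778
te_Electrical rough-in = (10 + 4·11 + 12)/6 = 66/6 = 11; σ²_Electrical rough-in = ((12−10)/6)² = 0.111
te_Plumbing rough-in = (1 + 4·3 + 11)/6 = 24/6 = 4; σ²_Plumbing rough-in = ((11−1)/6)² = 2.778

Forward pass:
ES_Framing = 0; EF_Framing = 5
ES_Roofing = 5; EF_Roofing = 5+3 = 8
ES_Electrical rough-in = 5; EF_Electrical rough-in = 5+11 = 16
ES_Plumbing rough-in = max(EF_Roofing=8, EF_Electrical rough-in=16) = 16; EF_Plumbing rough-in = 16+4 = 20
Expected project duration μ = 20 weeks. Critical path: Framing → Electrical rough-in → Plumbing rough-in.

Variance along critical path = 1.778 + 0.111 + 2.778 = 4.667; σ = √4.667 = 2.160 weeks.
Z = (22 − 20) / 2.160 = 0.926
P(T ≤ 22) = Φ(0.926) ≈ 0.823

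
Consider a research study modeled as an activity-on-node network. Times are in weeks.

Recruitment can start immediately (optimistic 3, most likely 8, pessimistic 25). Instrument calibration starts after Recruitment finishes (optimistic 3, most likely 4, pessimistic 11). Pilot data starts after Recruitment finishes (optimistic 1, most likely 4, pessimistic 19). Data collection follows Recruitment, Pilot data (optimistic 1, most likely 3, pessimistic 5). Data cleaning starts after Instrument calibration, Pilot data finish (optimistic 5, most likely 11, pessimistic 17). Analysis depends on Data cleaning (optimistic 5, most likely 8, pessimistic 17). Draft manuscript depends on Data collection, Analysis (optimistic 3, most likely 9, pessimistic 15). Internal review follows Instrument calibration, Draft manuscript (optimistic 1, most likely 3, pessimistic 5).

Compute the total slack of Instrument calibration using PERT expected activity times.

te_Recruitment = (3 + 4·8 + 25)/6 = 60/6 = 10
te_Instrument calibration = (3 + 4·4 + 11)/6 = 30/6 = 5
te_Pilot data = (1 + 4·4 + 19)/6 = 36/6 = 6
te_Data collection = (1 + 4·3 + 5)/6 = 18/6 = 3
te_Data cleaning = (5 + 4·11 + 17)/6 = 66/6 = 11
te_Analysis = (5 + 4·8 + 17)/6 = 54/6 = 9
te_Draft manuscript = (3 + 4·9 + 15)/6 = 54/6 = 9
te_Internal review = (1 + 4·3 + 5)/6 = 18/6 = 3

Forward pass:
ES_Recruitment = 0; EF_Recruitment = 10
ES_Instrument calibration = 10; EF_Instrument calibration = 10+5 = 15
ES_Pilot data = 10; EF_Pilot data = 10+6 = 16
ES_Data collection = max(EF_Recruitment=10, EF_Pilot data=16) = 16; EF_Data collection = 16+3 = 19
ES_Data cleaning = max(EF_Instrument calibration=15, EF_Pilot data=16) = 16; EF_Data cleaning = 16+11 = 27
ES_Analysis = 27; EF_Analysis = 27+9 = 36
ES_Draft manuscript = max(EF_Data collection=19, EF_Analysis=36) = 36; EF_Draft manuscript = 36+9 = 45
ES_Internal review = max(EF_Instrument calibration=15, EF_Draft manuscript=45) = 45; EF_Internal review = 45+3 = 48
Expected project duration μ = 48 weeks. Critical path: Recruitment → Pilot data → Data cleaning → Analysis → Draft manuscript → Internal review.

Backward pass:
LF_Internal review = 48; LS_Internal review = 48−3 = 45
LF_Draft manuscript = LS_Internal review = 45; LS_Draft manuscript = 45−9 = 36
LF_Analysis = LS_Draft manuscript = 36; LS_Analysis = 36−9 = 27
LF_Data cleaning = LS_Analysis = 27; LS_Data cleaning = 27−11 = 16
LF_Data collection = LS_Draft manuscript = 36; LS_Data collection = 36−3 = 33
LF_Pilot data = min(LS_Data collection=33, LS_Data cleaning=16) = 16; LS_Pilot data = 16−6 = 10
LF_Instrument calibration = min(LS_Data cleaning=16, LS_Internal review=45) = 16; LS_Instrument calibration = 16−5 = 11
LF_Recruitment = min(LS_Instrument calibration=11, LS_Pilot data=10, LS_Data collection=33) = 10; LS_Recruitment = 10−10 = 0
Slack_Instrument calibration = LS_Instrument calibration − ES_Instrument calibration = 11 − 10 = 1

1 weeks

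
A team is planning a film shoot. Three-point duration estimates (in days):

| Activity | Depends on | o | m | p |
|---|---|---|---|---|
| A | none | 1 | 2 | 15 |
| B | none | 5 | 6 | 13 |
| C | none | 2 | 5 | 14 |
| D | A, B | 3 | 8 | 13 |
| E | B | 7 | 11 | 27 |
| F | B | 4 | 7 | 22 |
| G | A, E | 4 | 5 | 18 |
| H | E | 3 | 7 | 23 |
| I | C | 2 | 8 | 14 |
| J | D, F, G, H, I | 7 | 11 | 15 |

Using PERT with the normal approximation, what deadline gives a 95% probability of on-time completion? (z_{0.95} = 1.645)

48.4 days

te_A = (1 + 4·2 + 15)/6 = 24/6 = 4; σ²_A = ((15−1)/6)² = 5.444
te_B = (5 + 4·6 + 13)/6 = 42/6 = 7; σ²_B = ((13−5)/6)² = 1.778
te_C = (2 + 4·5 + 14)/6 = 36/6 = 6; σ²_C = ((14−2)/6)² = 4.000
te_D = (3 + 4·8 + 13)/6 = 48/6 = 8; σ²_D = ((13−3)/6)² = 2.778
te_E = (7 + 4·11 + 27)/6 = 78/6 = 13; σ²_E = ((27−7)/6)² = 11.111
te_F = (4 + 4·7 + 22)/6 = 54/6 = 9; σ²_F = ((22−4)/6)² = 9.000
te_G = (4 + 4·5 + 18)/6 = 42/6 = 7; σ²_G = ((18−4)/6)² = 5.444
te_H = (3 + 4·7 + 23)/6 = 54/6 = 9; σ²_H = ((23−3)/6)² = 11.111
te_I = (2 + 4·8 + 14)/6 = 48/6 = 8; σ²_I = ((14−2)/6)² = 4.000
te_J = (7 + 4·11 + 15)/6 = 66/6 = 11; σ²_J = ((15−7)/6)² = 1.778

Forward pass:
ES_A = 0; EF_A = 4
ES_B = 0; EF_B = 7
ES_C = 0; EF_C = 6
ES_D = max(EF_A=4, EF_B=7) = 7; EF_D = 7+8 = 15
ES_E = 7; EF_E = 7+13 = 20
ES_F = 7; EF_F = 7+9 = 16
ES_G = max(EF_A=4, EF_E=20) = 20; EF_G = 20+7 = 27
ES_H = 20; EF_H = 20+9 = 29
ES_I = 6; EF_I = 6+8 = 14
ES_J = max(EF_D=15, EF_F=16, EF_G=27, EF_H=29, EF_I=14) = 29; EF_J = 29+11 = 40
Expected project duration μ = 40 days. Critical path: B → E → H → J.

Variance along critical path = 1.778 + 11.111 + 11.111 + 1.778 = 25.778; σ = 5.077 days.
D = μ + z·σ = 40 + 1.645·5.077 = 48.4 days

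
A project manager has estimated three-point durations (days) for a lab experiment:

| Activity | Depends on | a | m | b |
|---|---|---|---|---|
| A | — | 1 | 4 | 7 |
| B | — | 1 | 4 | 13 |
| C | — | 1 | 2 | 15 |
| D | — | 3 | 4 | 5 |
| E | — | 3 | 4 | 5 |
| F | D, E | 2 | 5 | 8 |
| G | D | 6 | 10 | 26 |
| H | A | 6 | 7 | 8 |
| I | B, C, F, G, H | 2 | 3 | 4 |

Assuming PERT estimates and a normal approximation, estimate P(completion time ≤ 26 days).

te_A = (1 + 4·4 + 7)/6 = 24/6 = 4; σ²_A = ((7−1)/6)² = 1.000
te_B = (1 + 4·4 + 13)/6 = 30/6 = 5; σ²_B = ((13−1)/6)² = 4.000
te_C = (1 + 4·2 + 15)/6 = 24/6 = 4; σ²_C = ((15−1)/6)² = 5.444
te_D = (3 + 4·4 + 5)/6 = 24/6 = 4; σ²_D = ((5−3)/6)² = 0.111
te_E = (3 + 4·4 + 5)/6 = 24/6 = 4; σ²_E = ((5−3)/6)² = 0.111
te_F = (2 + 4·5 + 8)/6 = 30/6 = 5; σ²_F = ((8−2)/6)² = 1.000
te_G = (6 + 4·10 + 26)/6 = 72/6 = 12; σ²_G = ((26−6)/6)² = 11.111
te_H = (6 + 4·7 + 8)/6 = 42/6 = 7; σ²_H = ((8−6)/6)² = 0.111
te_I = (2 + 4·3 + 4)/6 = 18/6 = 3; σ²_I = ((4−2)/6)² = 0.111

Forward pass:
ES_A = 0; EF_A = 4
ES_B = 0; EF_B = 5
ES_C = 0; EF_C = 4
ES_D = 0; EF_D = 4
ES_E = 0; EF_E = 4
ES_F = max(EF_D=4, EF_E=4) = 4; EF_F = 4+5 = 9
ES_G = 4; EF_G = 4+12 = 16
ES_H = 4; EF_H = 4+7 = 11
ES_I = max(EF_B=5, EF_C=4, EF_F=9, EF_G=16, EF_H=11) = 16; EF_I = 16+3 = 19
Expected project duration μ = 19 days. Critical path: D → G → I.

Variance along critical path = 0.111 + 11.111 + 0.111 = 11.333; σ = √11.333 = 3.367 days.
Z = (26 − 19) / 3.367 = 2.079
P(T ≤ 26) = Φ(2.079) ≈ 0.981

0.981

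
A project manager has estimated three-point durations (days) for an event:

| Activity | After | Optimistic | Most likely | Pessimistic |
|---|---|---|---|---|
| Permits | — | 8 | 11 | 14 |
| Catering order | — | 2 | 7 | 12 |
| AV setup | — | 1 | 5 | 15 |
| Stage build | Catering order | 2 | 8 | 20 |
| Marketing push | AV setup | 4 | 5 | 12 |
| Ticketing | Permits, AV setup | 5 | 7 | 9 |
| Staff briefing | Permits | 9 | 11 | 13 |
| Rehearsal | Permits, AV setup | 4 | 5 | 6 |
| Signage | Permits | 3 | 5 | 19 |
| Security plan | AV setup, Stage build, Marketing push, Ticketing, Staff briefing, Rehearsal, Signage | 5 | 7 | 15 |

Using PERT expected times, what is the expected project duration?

te_Permits = (8 + 4·11 + 14)/6 = 66/6 = 11
te_Catering order = (2 + 4·7 + 12)/6 = 42/6 = 7
te_AV setup = (1 + 4·5 + 15)/6 = 36/6 = 6
te_Stage build = (2 + 4·8 + 20)/6 = 54/6 = 9
te_Marketing push = (4 + 4·5 + 12)/6 = 36/6 = 6
te_Ticketing = (5 + 4·7 + 9)/6 = 42/6 = 7
te_Staff briefing = (9 + 4·11 + 13)/6 = 66/6 = 11
te_Rehearsal = (4 + 4·5 + 6)/6 = 30/6 = 5
te_Signage = (3 + 4·5 + 19)/6 = 42/6 = 7
te_Security plan = (5 + 4·7 + 15)/6 = 48/6 = 8

Forward pass:
ES_Permits = 0; EF_Permits = 11
ES_Catering order = 0; EF_Catering order = 7
ES_AV setup = 0; EF_AV setup = 6
ES_Stage build = 7; EF_Stage build = 7+9 = 16
ES_Marketing push = 6; EF_Marketing push = 6+6 = 12
ES_Ticketing = max(EF_Permits=11, EF_AV setup=6) = 11; EF_Ticketing = 11+7 = 18
ES_Staff briefing = 11; EF_Staff briefing = 11+11 = 22
ES_Rehearsal = max(EF_Permits=11, EF_AV setup=6) = 11; EF_Rehearsal = 11+5 = 16
ES_Signage = 11; EF_Signage = 11+7 = 18
ES_Security plan = max(EF_AV setup=6, EF_Stage build=16, EF_Marketing push=12, EF_Ticketing=18, EF_Staff briefing=22, EF_Rehearsal=16, EF_Signage=18) = 22; EF_Security plan = 22+8 = 30
Expected project duration μ = 30 days. Critical path: Permits → Staff briefing → Security plan.

30 days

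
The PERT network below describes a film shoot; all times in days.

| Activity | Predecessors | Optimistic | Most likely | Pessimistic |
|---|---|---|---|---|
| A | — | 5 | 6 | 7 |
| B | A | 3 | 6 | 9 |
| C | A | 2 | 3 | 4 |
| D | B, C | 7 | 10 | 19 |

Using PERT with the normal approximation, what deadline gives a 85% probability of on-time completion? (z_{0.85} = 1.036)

te_A = (5 + 4·6 + 7)/6 = 36/6 = 6; σ²_A = ((7−5)/6)² = 0.111
te_B = (3 + 4·6 + 9)/6 = 36/6 = 6; σ²_B = ((9−3)/6)² = 1.000
te_C = (2 + 4·3 + 4)/6 = 18/6 = 3; σ²_C = ((4−2)/6)² = 0.111
te_D = (7 + 4·10 + 19)/6 = 66/6 = 11; σ²_D = ((19−7)/6)² = 4.000

Forward pass:
ES_A = 0; EF_A = 6
ES_B = 6; EF_B = 6+6 = 12
ES_C = 6; EF_C = 6+3 = 9
ES_D = max(EF_B=12, EF_C=9) = 12; EF_D = 12+11 = 23
Expected project duration μ = 23 days. Critical path: A → B → D.

Variance along critical path = 0.111 + 1.000 + 4.000 = 5.111; σ = 2.261 days.
D = μ + z·σ = 23 + 1.036·2.261 = 25.3 days

25.3 days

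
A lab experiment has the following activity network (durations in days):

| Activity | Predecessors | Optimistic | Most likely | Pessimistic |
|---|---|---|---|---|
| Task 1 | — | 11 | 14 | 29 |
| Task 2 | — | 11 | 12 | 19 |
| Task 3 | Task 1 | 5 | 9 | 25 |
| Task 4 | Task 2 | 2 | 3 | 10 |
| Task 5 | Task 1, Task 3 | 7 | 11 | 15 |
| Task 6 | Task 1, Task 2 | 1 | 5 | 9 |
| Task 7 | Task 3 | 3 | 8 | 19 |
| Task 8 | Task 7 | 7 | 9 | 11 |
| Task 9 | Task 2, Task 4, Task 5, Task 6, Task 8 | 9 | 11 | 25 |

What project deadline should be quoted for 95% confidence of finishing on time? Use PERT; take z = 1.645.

67.7 days

te_Task 1 = (11 + 4·14 + 29)/6 = 96/6 = 16; σ²_Task 1 = ((29−11)/6)² = 9.000
te_Task 2 = (11 + 4·12 + 19)/6 = 78/6 = 13; σ²_Task 2 = ((19−11)/6)² = 1.778
te_Task 3 = (5 + 4·9 + 25)/6 = 66/6 = 11; σ²_Task 3 = ((25−5)/6)² = 11.111
te_Task 4 = (2 + 4·3 + 10)/6 = 24/6 = 4; σ²_Task 4 = ((10−2)/6)² = 1.778
te_Task 5 = (7 + 4·11 + 15)/6 = 66/6 = 11; σ²_Task 5 = ((15−7)/6)² = 1.778
te_Task 6 = (1 + 4·5 + 9)/6 = 30/6 = 5; σ²_Task 6 = ((9−1)/6)² = 1.778
te_Task 7 = (3 + 4·8 + 19)/6 = 54/6 = 9; σ²_Task 7 = ((19−3)/6)² = 7.111
te_Task 8 = (7 + 4·9 + 11)/6 = 54/6 = 9; σ²_Task 8 = ((11−7)/6)² = 0.444
te_Task 9 = (9 + 4·11 + 25)/6 = 78/6 = 13; σ²_Task 9 = ((25−9)/6)² = 7.111

Forward pass:
ES_Task 1 = 0; EF_Task 1 = 16
ES_Task 2 = 0; EF_Task 2 = 13
ES_Task 3 = 16; EF_Task 3 = 16+11 = 27
ES_Task 4 = 13; EF_Task 4 = 13+4 = 17
ES_Task 5 = max(EF_Task 1=16, EF_Task 3=27) = 27; EF_Task 5 = 27+11 = 38
ES_Task 6 = max(EF_Task 1=16, EF_Task 2=13) = 16; EF_Task 6 = 16+5 = 21
ES_Task 7 = 27; EF_Task 7 = 27+9 = 36
ES_Task 8 = 36; EF_Task 8 = 36+9 = 45
ES_Task 9 = max(EF_Task 2=13, EF_Task 4=17, EF_Task 5=38, EF_Task 6=21, EF_Task 8=45) = 45; EF_Task 9 = 45+13 = 58
Expected project duration μ = 58 days. Critical path: Task 1 → Task 3 → Task 7 → Task 8 → Task 9.

Variance along critical path = 9.000 + 11.111 + 7.111 + 0.444 + 7.111 = 34.778; σ = 5.897 days.
D = μ + z·σ = 58 + 1.645·5.897 = 67.7 days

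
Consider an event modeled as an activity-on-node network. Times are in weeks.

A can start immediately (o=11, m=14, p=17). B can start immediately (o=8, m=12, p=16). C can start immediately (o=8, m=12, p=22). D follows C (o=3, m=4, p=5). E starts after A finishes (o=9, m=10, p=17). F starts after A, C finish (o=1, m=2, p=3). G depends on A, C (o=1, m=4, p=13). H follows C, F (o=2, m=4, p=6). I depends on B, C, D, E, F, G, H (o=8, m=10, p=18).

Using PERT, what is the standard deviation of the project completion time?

2.36 weeks

te_A = (11 + 4·14 + 17)/6 = 84/6 = 14; σ²_A = ((17−11)/6)² = 1.000
te_B = (8 + 4·12 + 16)/6 = 72/6 = 12; σ²_B = ((16−8)/6)² = 1.778
te_C = (8 + 4·12 + 22)/6 = 78/6 = 13; σ²_C = ((22−8)/6)² = 5.444
te_D = (3 + 4·4 + 5)/6 = 24/6 = 4; σ²_D = ((5−3)/6)² = 0.111
te_E = (9 + 4·10 + 17)/6 = 66/6 = 11; σ²_E = ((17−9)/6)² = 1.778
te_F = (1 + 4·2 + 3)/6 = 12/6 = 2; σ²_F = ((3−1)/6)² = 0.111
te_G = (1 + 4·4 + 13)/6 = 30/6 = 5; σ²_G = ((13−1)/6)² = 4.000
te_H = (2 + 4·4 + 6)/6 = 24/6 = 4; σ²_H = ((6−2)/6)² = 0.444
te_I = (8 + 4·10 + 18)/6 = 66/6 = 11; σ²_I = ((18−8)/6)² = 2.778

Forward pass:
ES_A = 0; EF_A = 14
ES_B = 0; EF_B = 12
ES_C = 0; EF_C = 13
ES_D = 13; EF_D = 13+4 = 17
ES_E = 14; EF_E = 14+11 = 25
ES_F = max(EF_A=14, EF_C=13) = 14; EF_F = 14+2 = 16
ES_G = max(EF_A=14, EF_C=13) = 14; EF_G = 14+5 = 19
ES_H = max(EF_C=13, EF_F=16) = 16; EF_H = 16+4 = 20
ES_I = max(EF_B=12, EF_C=13, EF_D=17, EF_E=25, EF_F=16, EF_G=19, EF_H=20) = 25; EF_I = 25+11 = 36
Expected project duration μ = 36 weeks. Critical path: A → E → I.

Variance along critical path = 1.000 + 1.778 + 2.778 = 5.556
σ = √5.556 = 2.357 weeks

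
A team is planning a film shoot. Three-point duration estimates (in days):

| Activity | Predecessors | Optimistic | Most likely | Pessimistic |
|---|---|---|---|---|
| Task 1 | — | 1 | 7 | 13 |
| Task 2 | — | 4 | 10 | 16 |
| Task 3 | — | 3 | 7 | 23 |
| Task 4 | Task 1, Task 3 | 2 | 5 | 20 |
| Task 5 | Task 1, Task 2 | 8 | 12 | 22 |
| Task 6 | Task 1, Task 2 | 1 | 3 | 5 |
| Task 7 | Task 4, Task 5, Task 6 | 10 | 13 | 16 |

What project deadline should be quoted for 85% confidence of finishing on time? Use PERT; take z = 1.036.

te_Task 1 = (1 + 4·7 + 13)/6 = 42/6 = 7; σ²_Task 1 = ((13−1)/6)² = 4.000
te_Task 2 = (4 + 4·10 + 16)/6 = 60/6 = 10; σ²_Task 2 = ((16−4)/6)² = 4.000
te_Task 3 = (3 + 4·7 + 23)/6 = 54/6 = 9; σ²_Task 3 = ((23−3)/6)² = 11.111
te_Task 4 = (2 + 4·5 + 20)/6 = 42/6 = 7; σ²_Task 4 = ((20−2)/6)² = 9.000
te_Task 5 = (8 + 4·12 + 22)/6 = 78/6 = 13; σ²_Task 5 = ((22−8)/6)² = 5.444
te_Task 6 = (1 + 4·3 + 5)/6 = 18/6 = 3; σ²_Task 6 = ((5−1)/6)² = 0.444
te_Task 7 = (10 + 4·13 + 16)/6 = 78/6 = 13; σ²_Task 7 = ((16−10)/6)² = 1.000

Forward pass:
ES_Task 1 = 0; EF_Task 1 = 7
ES_Task 2 = 0; EF_Task 2 = 10
ES_Task 3 = 0; EF_Task 3 = 9
ES_Task 4 = max(EF_Task 1=7, EF_Task 3=9) = 9; EF_Task 4 = 9+7 = 16
ES_Task 5 = max(EF_Task 1=7, EF_Task 2=10) = 10; EF_Task 5 = 10+13 = 23
ES_Task 6 = max(EF_Task 1=7, EF_Task 2=10) = 10; EF_Task 6 = 10+3 = 13
ES_Task 7 = max(EF_Task 4=16, EF_Task 5=23, EF_Task 6=13) = 23; EF_Task 7 = 23+13 = 36
Expected project duration μ = 36 days. Critical path: Task 2 → Task 5 → Task 7.

Variance along critical path = 4.000 + 5.444 + 1.000 = 10.444; σ = 3.232 days.
D = μ + z·σ = 36 + 1.036·3.232 = 39.3 days

39.3 days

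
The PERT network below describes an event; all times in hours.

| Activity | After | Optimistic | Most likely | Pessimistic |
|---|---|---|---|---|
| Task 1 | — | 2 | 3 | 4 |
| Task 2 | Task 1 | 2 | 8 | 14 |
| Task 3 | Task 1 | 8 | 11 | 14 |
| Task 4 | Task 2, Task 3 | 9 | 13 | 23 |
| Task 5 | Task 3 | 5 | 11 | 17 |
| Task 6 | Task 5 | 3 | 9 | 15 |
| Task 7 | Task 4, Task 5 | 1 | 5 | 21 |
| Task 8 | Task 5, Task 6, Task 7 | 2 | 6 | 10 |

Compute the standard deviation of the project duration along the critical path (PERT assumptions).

te_Task 1 = (2 + 4·3 + 4)/6 = 18/6 = 3; σ²_Task 1 = ((4−2)/6)² = 0.111
te_Task 2 = (2 + 4·8 + 14)/6 = 48/6 = 8; σ²_Task 2 = ((14−2)/6)² = 4.000
te_Task 3 = (8 + 4·11 + 14)/6 = 66/6 = 11; σ²_Task 3 = ((14−8)/6)² = 1.000
te_Task 4 = (9 + 4·13 + 23)/6 = 84/6 = 14; σ²_Task 4 = ((23−9)/6)² = 5.444
te_Task 5 = (5 + 4·11 + 17)/6 = 66/6 = 11; σ²_Task 5 = ((17−5)/6)² = 4.000
te_Task 6 = (3 + 4·9 + 15)/6 = 54/6 = 9; σ²_Task 6 = ((15−3)/6)² = 4.000
te_Task 7 = (1 + 4·5 + 21)/6 = 42/6 = 7; σ²_Task 7 = ((21−1)/6)² = 11.111
te_Task 8 = (2 + 4·6 + 10)/6 = 36/6 = 6; σ²_Task 8 = ((10−2)/6)² = 1.778

Forward pass:
ES_Task 1 = 0; EF_Task 1 = 3
ES_Task 2 = 3; EF_Task 2 = 3+8 = 11
ES_Task 3 = 3; EF_Task 3 = 3+11 = 14
ES_Task 4 = max(EF_Task 2=11, EF_Task 3=14) = 14; EF_Task 4 = 14+14 = 28
ES_Task 5 = 14; EF_Task 5 = 14+11 = 25
ES_Task 6 = 25; EF_Task 6 = 25+9 = 34
ES_Task 7 = max(EF_Task 4=28, EF_Task 5=25) = 28; EF_Task 7 = 28+7 = 35
ES_Task 8 = max(EF_Task 5=25, EF_Task 6=34, EF_Task 7=35) = 35; EF_Task 8 = 35+6 = 41
Expected project duration μ = 41 hours. Critical path: Task 1 → Task 3 → Task 4 → Task 7 → Task 8.

Variance along critical path = 0.111 + 1.000 + 5.444 + 11.111 + 1.778 = 19.444
σ = √19.444 = 4.410 hours

4.41 hours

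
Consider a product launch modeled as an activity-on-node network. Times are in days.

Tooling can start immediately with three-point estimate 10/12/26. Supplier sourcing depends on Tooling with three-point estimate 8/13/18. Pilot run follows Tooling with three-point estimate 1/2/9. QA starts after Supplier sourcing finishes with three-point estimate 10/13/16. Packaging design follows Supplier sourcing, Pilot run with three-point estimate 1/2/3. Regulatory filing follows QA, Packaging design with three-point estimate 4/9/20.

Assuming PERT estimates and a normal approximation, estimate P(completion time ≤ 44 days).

0.079

te_Tooling = (10 + 4·12 + 26)/6 = 84/6 = 14; σ²_Tooling = ((26−10)/6)² = 7.111
te_Supplier sourcing = (8 + 4·13 + 18)/6 = 78/6 = 13; σ²_Supplier sourcing = ((18−8)/6)² = 2.778
te_Pilot run = (1 + 4·2 + 9)/6 = 18/6 = 3; σ²_Pilot run = ((9−1)/6)² = 1.778
te_QA = (10 + 4·13 + 16)/6 = 78/6 = 13; σ²_QA = ((16−10)/6)² = 1.000
te_Packaging design = (1 + 4·2 + 3)/6 = 12/6 = 2; σ²_Packaging design = ((3−1)/6)² = 0.111
te_Regulatory filing = (4 + 4·9 + 20)/6 = 60/6 = 10; σ²_Regulatory filing = ((20−4)/6)² = 7.111

Forward pass:
ES_Tooling = 0; EF_Tooling = 14
ES_Supplier sourcing = 14; EF_Supplier sourcing = 14+13 = 27
ES_Pilot run = 14; EF_Pilot run = 14+3 = 17
ES_QA = 27; EF_QA = 27+13 = 40
ES_Packaging design = max(EF_Supplier sourcing=27, EF_Pilot run=17) = 27; EF_Packaging design = 27+2 = 29
ES_Regulatory filing = max(EF_QA=40, EF_Packaging design=29) = 40; EF_Regulatory filing = 40+10 = 50
Expected project duration μ = 50 days. Critical path: Tooling → Supplier sourcing → QA → Regulatory filing.

Variance along critical path = 7.111 + 2.778 + 1.000 + 7.111 = 18.000; σ = √18.000 = 4.243 days.
Z = (44 − 50) / 4.243 = -1.414
P(T ≤ 44) = Φ(-1.414) ≈ 0.079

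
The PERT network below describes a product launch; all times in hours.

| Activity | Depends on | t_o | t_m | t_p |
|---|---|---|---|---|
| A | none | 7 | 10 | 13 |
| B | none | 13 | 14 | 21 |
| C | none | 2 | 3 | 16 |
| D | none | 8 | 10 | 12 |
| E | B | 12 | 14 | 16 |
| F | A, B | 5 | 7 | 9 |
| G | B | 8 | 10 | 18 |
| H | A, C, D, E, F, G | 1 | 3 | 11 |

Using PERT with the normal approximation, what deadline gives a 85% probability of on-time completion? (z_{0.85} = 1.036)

35.3 hours

te_A = (7 + 4·10 + 13)/6 = 60/6 = 10; σ²_A = ((13−7)/6)² = 1.000
te_B = (13 + 4·14 + 21)/6 = 90/6 = 15; σ²_B = ((21−13)/6)² = 1.778
te_C = (2 + 4·3 + 16)/6 = 30/6 = 5; σ²_C = ((16−2)/6)² = 5.444
te_D = (8 + 4·10 + 12)/6 = 60/6 = 10; σ²_D = ((12−8)/6)² = 0.444
te_E = (12 + 4·14 + 16)/6 = 84/6 = 14; σ²_E = ((16−12)/6)² = 0.444
te_F = (5 + 4·7 + 9)/6 = 42/6 = 7; σ²_F = ((9−5)/6)² = 0.444
te_G = (8 + 4·10 + 18)/6 = 66/6 = 11; σ²_G = ((18−8)/6)² = 2.778
te_H = (1 + 4·3 + 11)/6 = 24/6 = 4; σ²_H = ((11−1)/6)² = 2.778

Forward pass:
ES_A = 0; EF_A = 10
ES_B = 0; EF_B = 15
ES_C = 0; EF_C = 5
ES_D = 0; EF_D = 10
ES_E = 15; EF_E = 15+14 = 29
ES_F = max(EF_A=10, EF_B=15) = 15; EF_F = 15+7 = 22
ES_G = 15; EF_G = 15+11 = 26
ES_H = max(EF_A=10, EF_C=5, EF_D=10, EF_E=29, EF_F=22, EF_G=26) = 29; EF_H = 29+4 = 33
Expected project duration μ = 33 hours. Critical path: B → E → H.

Variance along critical path = 1.778 + 0.444 + 2.778 = 5.000; σ = 2.236 hours.
D = μ + z·σ = 33 + 1.036·2.236 = 35.3 hours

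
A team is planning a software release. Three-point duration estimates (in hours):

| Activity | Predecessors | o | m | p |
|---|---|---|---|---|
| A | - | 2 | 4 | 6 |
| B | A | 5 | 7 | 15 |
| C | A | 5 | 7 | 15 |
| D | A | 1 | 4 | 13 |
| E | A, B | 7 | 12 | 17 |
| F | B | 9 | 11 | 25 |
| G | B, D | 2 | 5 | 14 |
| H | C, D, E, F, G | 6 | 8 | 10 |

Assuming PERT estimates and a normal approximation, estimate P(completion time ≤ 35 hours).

0.729

te_A = (2 + 4·4 + 6)/6 = 24/6 = 4; σ²_A = ((6−2)/6)² = 0.444
te_B = (5 + 4·7 + 15)/6 = 48/6 = 8; σ²_B = ((15−5)/6)² = 2.778
te_C = (5 + 4·7 + 15)/6 = 48/6 = 8; σ²_C = ((15−5)/6)² = 2.778
te_D = (1 + 4·4 + 13)/6 = 30/6 = 5; σ²_D = ((13−1)/6)² = 4.000
te_E = (7 + 4·12 + 17)/6 = 72/6 = 12; σ²_E = ((17−7)/6)² = 2.778
te_F = (9 + 4·11 + 25)/6 = 78/6 = 13; σ²_F = ((25−9)/6)² = 7.111
te_G = (2 + 4·5 + 14)/6 = 36/6 = 6; σ²_G = ((14−2)/6)² = 4.000
te_H = (6 + 4·8 + 10)/6 = 48/6 = 8; σ²_H = ((10−6)/6)² = 0.444

Forward pass:
ES_A = 0; EF_A = 4
ES_B = 4; EF_B = 4+8 = 12
ES_C = 4; EF_C = 4+8 = 12
ES_D = 4; EF_D = 4+5 = 9
ES_E = max(EF_A=4, EF_B=12) = 12; EF_E = 12+12 = 24
ES_F = 12; EF_F = 12+13 = 25
ES_G = max(EF_B=12, EF_D=9) = 12; EF_G = 12+6 = 18
ES_H = max(EF_C=12, EF_D=9, EF_E=24, EF_F=25, EF_G=18) = 25; EF_H = 25+8 = 33
Expected project duration μ = 33 hours. Critical path: A → B → F → H.

Variance along critical path = 0.444 + 2.778 + 7.111 + 0.444 = 10.778; σ = √10.778 = 3.283 hours.
Z = (35 − 33) / 3.283 = 0.609
P(T ≤ 35) = Φ(0.609) ≈ 0.729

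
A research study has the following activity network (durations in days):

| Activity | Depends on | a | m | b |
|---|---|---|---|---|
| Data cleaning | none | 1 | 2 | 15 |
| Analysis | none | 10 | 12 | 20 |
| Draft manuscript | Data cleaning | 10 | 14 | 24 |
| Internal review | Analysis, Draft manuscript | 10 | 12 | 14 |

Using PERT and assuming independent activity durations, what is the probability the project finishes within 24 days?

te_Data cleaning = (1 + 4·2 + 15)/6 = 24/6 = 4; σ²_Data cleaning = ((15−1)/6)² = 5.444
te_Analysis = (10 + 4·12 + 20)/6 = 78/6 = 13; σ²_Analysis = ((20−10)/6)² = 2.778
te_Draft manuscript = (10 + 4·14 + 24)/6 = 90/6 = 15; σ²_Draft manuscript = ((24−10)/6)² = 5.444
te_Internal review = (10 + 4·12 + 14)/6 = 72/6 = 12; σ²_Internal review = ((14−10)/6)² = 0.444

Forward pass:
ES_Data cleaning = 0; EF_Data cleaning = 4
ES_Analysis = 0; EF_Analysis = 13
ES_Draft manuscript = 4; EF_Draft manuscript = 4+15 = 19
ES_Internal review = max(EF_Analysis=13, EF_Draft manuscript=19) = 19; EF_Internal review = 19+12 = 31
Expected project duration μ = 31 days. Critical path: Data cleaning → Draft manuscript → Internal review.

Variance along critical path = 5.444 + 5.444 + 0.444 = 11.333; σ = √11.333 = 3.367 days.
Z = (24 − 31) / 3.367 = -2.079
P(T ≤ 24) = Φ(-2.079) ≈ 0.019

0.019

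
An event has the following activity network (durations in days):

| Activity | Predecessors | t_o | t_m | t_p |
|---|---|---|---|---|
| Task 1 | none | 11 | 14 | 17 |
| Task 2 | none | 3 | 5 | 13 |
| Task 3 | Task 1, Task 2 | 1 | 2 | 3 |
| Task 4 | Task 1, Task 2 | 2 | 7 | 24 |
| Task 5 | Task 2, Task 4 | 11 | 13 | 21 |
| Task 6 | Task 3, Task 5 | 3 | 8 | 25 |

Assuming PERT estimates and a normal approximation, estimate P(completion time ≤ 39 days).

0.074

te_Task 1 = (11 + 4·14 + 17)/6 = 84/6 = 14; σ²_Task 1 = ((17−11)/6)² = 1.000
te_Task 2 = (3 + 4·5 + 13)/6 = 36/6 = 6; σ²_Task 2 = ((13−3)/6)² = 2.778
te_Task 3 = (1 + 4·2 + 3)/6 = 12/6 = 2; σ²_Task 3 = ((3−1)/6)² = 0.111
te_Task 4 = (2 + 4·7 + 24)/6 = 54/6 = 9; σ²_Task 4 = ((24−2)/6)² = 13.444
te_Task 5 = (11 + 4·13 + 21)/6 = 84/6 = 14; σ²_Task 5 = ((21−11)/6)² = 2.778
te_Task 6 = (3 + 4·8 + 25)/6 = 60/6 = 10; σ²_Task 6 = ((25−3)/6)² = 13.444

Forward pass:
ES_Task 1 = 0; EF_Task 1 = 14
ES_Task 2 = 0; EF_Task 2 = 6
ES_Task 3 = max(EF_Task 1=14, EF_Task 2=6) = 14; EF_Task 3 = 14+2 = 16
ES_Task 4 = max(EF_Task 1=14, EF_Task 2=6) = 14; EF_Task 4 = 14+9 = 23
ES_Task 5 = max(EF_Task 2=6, EF_Task 4=23) = 23; EF_Task 5 = 23+14 = 37
ES_Task 6 = max(EF_Task 3=16, EF_Task 5=37) = 37; EF_Task 6 = 37+10 = 47
Expected project duration μ = 47 days. Critical path: Task 1 → Task 4 → Task 5 → Task 6.

Variance along critical path = 1.000 + 13.444 + 2.778 + 13.444 = 30.667; σ = √30.667 = 5.538 days.
Z = (39 − 47) / 5.538 = -1.445
P(T ≤ 39) = Φ(-1.445) ≈ 0.074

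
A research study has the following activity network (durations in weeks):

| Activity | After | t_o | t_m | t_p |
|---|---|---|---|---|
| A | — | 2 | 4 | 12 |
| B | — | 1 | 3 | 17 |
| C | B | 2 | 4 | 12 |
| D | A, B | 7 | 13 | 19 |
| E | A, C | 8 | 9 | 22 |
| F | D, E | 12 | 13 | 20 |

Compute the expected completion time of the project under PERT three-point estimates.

35 weeks

te_A = (2 + 4·4 + 12)/6 = 30/6 = 5
te_B = (1 + 4·3 + 17)/6 = 30/6 = 5
te_C = (2 + 4·4 + 12)/6 = 30/6 = 5
te_D = (7 + 4·13 + 19)/6 = 78/6 = 13
te_E = (8 + 4·9 + 22)/6 = 66/6 = 11
te_F = (12 + 4·13 + 20)/6 = 84/6 = 14

Forward pass:
ES_A = 0; EF_A = 5
ES_B = 0; EF_B = 5
ES_C = 5; EF_C = 5+5 = 10
ES_D = max(EF_A=5, EF_B=5) = 5; EF_D = 5+13 = 18
ES_E = max(EF_A=5, EF_C=10) = 10; EF_E = 10+11 = 21
ES_F = max(EF_D=18, EF_E=21) = 21; EF_F = 21+14 = 35
Expected project duration μ = 35 weeks. Critical path: B → C → E → F.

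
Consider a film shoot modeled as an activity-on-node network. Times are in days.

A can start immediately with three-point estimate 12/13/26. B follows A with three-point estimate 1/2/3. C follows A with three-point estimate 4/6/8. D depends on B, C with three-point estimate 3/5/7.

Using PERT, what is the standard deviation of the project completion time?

te_A = (12 + 4·13 + 26)/6 = 90/6 = 15; σ²_A = ((26−12)/6)² = 5.444
te_B = (1 + 4·2 + 3)/6 = 12/6 = 2; σ²_B = ((3−1)/6)² = 0.111
te_C = (4 + 4·6 + 8)/6 = 36/6 = 6; σ²_C = ((8−4)/6)² = 0.444
te_D = (3 + 4·5 + 7)/6 = 30/6 = 5; σ²_D = ((7−3)/6)² = 0.444

Forward pass:
ES_A = 0; EF_A = 15
ES_B = 15; EF_B = 15+2 = 17
ES_C = 15; EF_C = 15+6 = 21
ES_D = max(EF_B=17, EF_C=21) = 21; EF_D = 21+5 = 26
Expected project duration μ = 26 days. Critical path: A → C → D.

Variance along critical path = 5.444 + 0.444 + 0.444 = 6.333
σ = √6.333 = 2.517 days

2.52 days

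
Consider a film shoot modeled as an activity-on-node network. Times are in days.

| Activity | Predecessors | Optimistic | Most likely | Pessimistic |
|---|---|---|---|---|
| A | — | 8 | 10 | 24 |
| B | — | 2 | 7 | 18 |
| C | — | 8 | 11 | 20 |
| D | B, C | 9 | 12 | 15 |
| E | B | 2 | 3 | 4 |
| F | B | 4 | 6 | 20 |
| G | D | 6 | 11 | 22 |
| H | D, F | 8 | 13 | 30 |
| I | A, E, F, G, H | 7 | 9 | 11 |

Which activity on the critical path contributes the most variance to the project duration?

H

te_A = (8 + 4·10 + 24)/6 = 72/6 = 12; σ²_A = ((24−8)/6)² = 7.111
te_B = (2 + 4·7 + 18)/6 = 48/6 = 8; σ²_B = ((18−2)/6)² = 7.111
te_C = (8 + 4·11 + 20)/6 = 72/6 = 12; σ²_C = ((20−8)/6)² = 4.000
te_D = (9 + 4·12 + 15)/6 = 72/6 = 12; σ²_D = ((15−9)/6)² = 1.000
te_E = (2 + 4·3 + 4)/6 = 18/6 = 3; σ²_E = ((4−2)/6)² = 0.111
te_F = (4 + 4·6 + 20)/6 = 48/6 = 8; σ²_F = ((20−4)/6)² = 7.111
te_G = (6 + 4·11 + 22)/6 = 72/6 = 12; σ²_G = ((22−6)/6)² = 7.111
te_H = (8 + 4·13 + 30)/6 = 90/6 = 15; σ²_H = ((30−8)/6)² = 13.444
te_I = (7 + 4·9 + 11)/6 = 54/6 = 9; σ²_I = ((11−7)/6)² = 0.444

Forward pass:
ES_A = 0; EF_A = 12
ES_B = 0; EF_B = 8
ES_C = 0; EF_C = 12
ES_D = max(EF_B=8, EF_C=12) = 12; EF_D = 12+12 = 24
ES_E = 8; EF_E = 8+3 = 11
ES_F = 8; EF_F = 8+8 = 16
ES_G = 24; EF_G = 24+12 = 36
ES_H = max(EF_D=24, EF_F=16) = 24; EF_H = 24+15 = 39
ES_I = max(EF_A=12, EF_E=11, EF_F=16, EF_G=36, EF_H=39) = 39; EF_I = 39+9 = 48
Expected project duration μ = 48 days. Critical path: C → D → H → I.

Variances on critical path: σ²_C=4.000, σ²_D=1.000, σ²_H=13.444, σ²_I=0.444.
Largest is σ²_H = 13.444.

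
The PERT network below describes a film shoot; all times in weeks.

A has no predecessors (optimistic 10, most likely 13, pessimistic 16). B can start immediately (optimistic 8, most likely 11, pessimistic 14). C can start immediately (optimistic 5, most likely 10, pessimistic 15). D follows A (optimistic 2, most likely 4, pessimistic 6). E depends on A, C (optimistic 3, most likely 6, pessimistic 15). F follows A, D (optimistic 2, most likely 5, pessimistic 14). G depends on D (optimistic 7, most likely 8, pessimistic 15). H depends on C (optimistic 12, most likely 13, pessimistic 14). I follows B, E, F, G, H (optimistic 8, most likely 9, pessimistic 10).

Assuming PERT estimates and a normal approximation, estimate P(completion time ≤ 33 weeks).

0.137

te_A = (10 + 4·13 + 16)/6 = 78/6 = 13; σ²_A = ((16−10)/6)² = 1.000
te_B = (8 + 4·11 + 14)/6 = 66/6 = 11; σ²_B = ((14−8)/6)² = 1.000
te_C = (5 + 4·10 + 15)/6 = 60/6 = 10; σ²_C = ((15−5)/6)² = 2.778
te_D = (2 + 4·4 + 6)/6 = 24/6 = 4; σ²_D = ((6−2)/6)² = 0.444
te_E = (3 + 4·6 + 15)/6 = 42/6 = 7; σ²_E = ((15−3)/6)² = 4.000
te_F = (2 + 4·5 + 14)/6 = 36/6 = 6; σ²_F = ((14−2)/6)² = 4.000
te_G = (7 + 4·8 + 15)/6 = 54/6 = 9; σ²_G = ((15−7)/6)² = 1.778
te_H = (12 + 4·13 + 14)/6 = 78/6 = 13; σ²_H = ((14−12)/6)² = 0.111
te_I = (8 + 4·9 + 10)/6 = 54/6 = 9; σ²_I = ((10−8)/6)² = 0.111

Forward pass:
ES_A = 0; EF_A = 13
ES_B = 0; EF_B = 11
ES_C = 0; EF_C = 10
ES_D = 13; EF_D = 13+4 = 17
ES_E = max(EF_A=13, EF_C=10) = 13; EF_E = 13+7 = 20
ES_F = max(EF_A=13, EF_D=17) = 17; EF_F = 17+6 = 23
ES_G = 17; EF_G = 17+9 = 26
ES_H = 10; EF_H = 10+13 = 23
ES_I = max(EF_B=11, EF_E=20, EF_F=23, EF_G=26, EF_H=23) = 26; EF_I = 26+9 = 35
Expected project duration μ = 35 weeks. Critical path: A → D → G → I.

Variance along critical path = 1.000 + 0.444 + 1.778 + 0.111 = 3.333; σ = √3.333 = 1.826 weeks.
Z = (33 − 35) / 1.826 = -1.095
P(T ≤ 33) = Φ(-1.095) ≈ 0.137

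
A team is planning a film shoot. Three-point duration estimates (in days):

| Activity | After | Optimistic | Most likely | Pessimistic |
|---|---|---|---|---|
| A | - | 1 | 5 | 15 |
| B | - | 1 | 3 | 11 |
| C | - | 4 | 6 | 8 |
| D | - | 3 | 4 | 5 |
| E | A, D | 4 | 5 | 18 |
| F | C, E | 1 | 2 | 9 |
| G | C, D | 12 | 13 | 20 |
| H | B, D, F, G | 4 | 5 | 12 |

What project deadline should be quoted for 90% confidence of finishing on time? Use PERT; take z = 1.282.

28.6 days

te_A = (1 + 4·5 + 15)/6 = 36/6 = 6; σ²_A = ((15−1)/6)² = 5.444
te_B = (1 + 4·3 + 11)/6 = 24/6 = 4; σ²_B = ((11−1)/6)² = 2.778
te_C = (4 + 4·6 + 8)/6 = 36/6 = 6; σ²_C = ((8−4)/6)² = 0.444
te_D = (3 + 4·4 + 5)/6 = 24/6 = 4; σ²_D = ((5−3)/6)² = 0.111
te_E = (4 + 4·5 + 18)/6 = 42/6 = 7; σ²_E = ((18−4)/6)² = 5.444
te_F = (1 + 4·2 + 9)/6 = 18/6 = 3; σ²_F = ((9−1)/6)² = 1.778
te_G = (12 + 4·13 + 20)/6 = 84/6 = 14; σ²_G = ((20−12)/6)² = 1.778
te_H = (4 + 4·5 + 12)/6 = 36/6 = 6; σ²_H = ((12−4)/6)² = 1.778

Forward pass:
ES_A = 0; EF_A = 6
ES_B = 0; EF_B = 4
ES_C = 0; EF_C = 6
ES_D = 0; EF_D = 4
ES_E = max(EF_A=6, EF_D=4) = 6; EF_E = 6+7 = 13
ES_F = max(EF_C=6, EF_E=13) = 13; EF_F = 13+3 = 16
ES_G = max(EF_C=6, EF_D=4) = 6; EF_G = 6+14 = 20
ES_H = max(EF_B=4, EF_D=4, EF_F=16, EF_G=20) = 20; EF_H = 20+6 = 26
Expected project duration μ = 26 days. Critical path: C → G → H.

Variance along critical path = 0.444 + 1.778 + 1.778 = 4.000; σ = 2.000 days.
D = μ + z·σ = 26 + 1.282·2.000 = 28.6 days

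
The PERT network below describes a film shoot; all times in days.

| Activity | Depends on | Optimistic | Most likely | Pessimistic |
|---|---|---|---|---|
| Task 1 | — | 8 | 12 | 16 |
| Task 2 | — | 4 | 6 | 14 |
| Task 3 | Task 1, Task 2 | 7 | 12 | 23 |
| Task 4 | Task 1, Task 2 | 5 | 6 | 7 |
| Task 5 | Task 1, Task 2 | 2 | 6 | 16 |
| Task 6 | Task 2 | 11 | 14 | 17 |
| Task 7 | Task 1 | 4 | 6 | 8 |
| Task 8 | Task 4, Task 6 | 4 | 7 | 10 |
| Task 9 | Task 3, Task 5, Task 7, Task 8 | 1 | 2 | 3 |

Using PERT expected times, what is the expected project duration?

te_Task 1 = (8 + 4·12 + 16)/6 = 72/6 = 12
te_Task 2 = (4 + 4·6 + 14)/6 = 42/6 = 7
te_Task 3 = (7 + 4·12 + 23)/6 = 78/6 = 13
te_Task 4 = (5 + 4·6 + 7)/6 = 36/6 = 6
te_Task 5 = (2 + 4·6 + 16)/6 = 42/6 = 7
te_Task 6 = (11 + 4·14 + 17)/6 = 84/6 = 14
te_Task 7 = (4 + 4·6 + 8)/6 = 36/6 = 6
te_Task 8 = (4 + 4·7 + 10)/6 = 42/6 = 7
te_Task 9 = (1 + 4·2 + 3)/6 = 12/6 = 2

Forward pass:
ES_Task 1 = 0; EF_Task 1 = 12
ES_Task 2 = 0; EF_Task 2 = 7
ES_Task 3 = max(EF_Task 1=12, EF_Task 2=7) = 12; EF_Task 3 = 12+13 = 25
ES_Task 4 = max(EF_Task 1=12, EF_Task 2=7) = 12; EF_Task 4 = 12+6 = 18
ES_Task 5 = max(EF_Task 1=12, EF_Task 2=7) = 12; EF_Task 5 = 12+7 = 19
ES_Task 6 = 7; EF_Task 6 = 7+14 = 21
ES_Task 7 = 12; EF_Task 7 = 12+6 = 18
ES_Task 8 = max(EF_Task 4=18, EF_Task 6=21) = 21; EF_Task 8 = 21+7 = 28
ES_Task 9 = max(EF_Task 3=25, EF_Task 5=19, EF_Task 7=18, EF_Task 8=28) = 28; EF_Task 9 = 28+2 = 30
Expected project duration μ = 30 days. Critical path: Task 2 → Task 6 → Task 8 → Task 9.

30 days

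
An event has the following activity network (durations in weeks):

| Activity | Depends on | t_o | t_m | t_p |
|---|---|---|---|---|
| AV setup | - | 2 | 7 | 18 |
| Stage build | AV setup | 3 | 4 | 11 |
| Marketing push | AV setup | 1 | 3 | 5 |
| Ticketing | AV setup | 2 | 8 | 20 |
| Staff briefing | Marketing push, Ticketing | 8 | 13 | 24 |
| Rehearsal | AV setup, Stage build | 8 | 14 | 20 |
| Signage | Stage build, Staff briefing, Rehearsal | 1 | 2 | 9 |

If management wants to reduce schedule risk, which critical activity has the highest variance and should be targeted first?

te_AV setup = (2 + 4·7 + 18)/6 = 48/6 = 8; σ²_AV setup = ((18−2)/6)² = 7.111
te_Stage build = (3 + 4·4 + 11)/6 = 30/6 = 5; σ²_Stage build = ((11−3)/6)² = 1.778
te_Marketing push = (1 + 4·3 + 5)/6 = 18/6 = 3; σ²_Marketing push = ((5−1)/6)² = 0.444
te_Ticketing = (2 + 4·8 + 20)/6 = 54/6 = 9; σ²_Ticketing = ((20−2)/6)² = 9.000
te_Staff briefing = (8 + 4·13 + 24)/6 = 84/6 = 14; σ²_Staff briefing = ((24−8)/6)² = 7.111
te_Rehearsal = (8 + 4·14 + 20)/6 = 84/6 = 14; σ²_Rehearsal = ((20−8)/6)² = 4.000
te_Signage = (1 + 4·2 + 9)/6 = 18/6 = 3; σ²_Signage = ((9−1)/6)² = 1.778

Forward pass:
ES_AV setup = 0; EF_AV setup = 8
ES_Stage build = 8; EF_Stage build = 8+5 = 13
ES_Marketing push = 8; EF_Marketing push = 8+3 = 11
ES_Ticketing = 8; EF_Ticketing = 8+9 = 17
ES_Staff briefing = max(EF_Marketing push=11, EF_Ticketing=17) = 17; EF_Staff briefing = 17+14 = 31
ES_Rehearsal = max(EF_AV setup=8, EF_Stage build=13) = 13; EF_Rehearsal = 13+14 = 27
ES_Signage = max(EF_Stage build=13, EF_Staff briefing=31, EF_Rehearsal=27) = 31; EF_Signage = 31+3 = 34
Expected project duration μ = 34 weeks. Critical path: AV setup → Ticketing → Staff briefing → Signage.

Variances on critical path: σ²_AV setup=7.111, σ²_Ticketing=9.000, σ²_Staff briefing=7.111, σ²_Signage=1.778.
Largest is σ²_Ticketing = 9.000.

Ticketing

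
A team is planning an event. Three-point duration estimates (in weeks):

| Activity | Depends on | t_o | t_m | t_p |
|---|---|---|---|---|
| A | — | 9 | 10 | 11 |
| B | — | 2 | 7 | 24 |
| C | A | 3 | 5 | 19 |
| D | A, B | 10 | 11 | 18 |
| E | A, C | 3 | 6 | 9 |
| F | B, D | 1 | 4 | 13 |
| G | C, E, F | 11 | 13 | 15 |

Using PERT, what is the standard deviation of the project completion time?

2.52 weeks

te_A = (9 + 4·10 + 11)/6 = 60/6 = 10; σ²_A = ((11−9)/6)² = 0.111
te_B = (2 + 4·7 + 24)/6 = 54/6 = 9; σ²_B = ((24−2)/6)² = 13.444
te_C = (3 + 4·5 + 19)/6 = 42/6 = 7; σ²_C = ((19−3)/6)² = 7.111
te_D = (10 + 4·11 + 18)/6 = 72/6 = 12; σ²_D = ((18−10)/6)² = 1.778
te_E = (3 + 4·6 + 9)/6 = 36/6 = 6; σ²_E = ((9−3)/6)² = 1.000
te_F = (1 + 4·4 + 13)/6 = 30/6 = 5; σ²_F = ((13−1)/6)² = 4.000
te_G = (11 + 4·13 + 15)/6 = 78/6 = 13; σ²_G = ((15−11)/6)² = 0.444

Forward pass:
ES_A = 0; EF_A = 10
ES_B = 0; EF_B = 9
ES_C = 10; EF_C = 10+7 = 17
ES_D = max(EF_A=10, EF_B=9) = 10; EF_D = 10+12 = 22
ES_E = max(EF_A=10, EF_C=17) = 17; EF_E = 17+6 = 23
ES_F = max(EF_B=9, EF_D=22) = 22; EF_F = 22+5 = 27
ES_G = max(EF_C=17, EF_E=23, EF_F=27) = 27; EF_G = 27+13 = 40
Expected project duration μ = 40 weeks. Critical path: A → D → F → G.

Variance along critical path = 0.111 + 1.778 + 4.000 + 0.444 = 6.333
σ = √6.333 = 2.517 weeks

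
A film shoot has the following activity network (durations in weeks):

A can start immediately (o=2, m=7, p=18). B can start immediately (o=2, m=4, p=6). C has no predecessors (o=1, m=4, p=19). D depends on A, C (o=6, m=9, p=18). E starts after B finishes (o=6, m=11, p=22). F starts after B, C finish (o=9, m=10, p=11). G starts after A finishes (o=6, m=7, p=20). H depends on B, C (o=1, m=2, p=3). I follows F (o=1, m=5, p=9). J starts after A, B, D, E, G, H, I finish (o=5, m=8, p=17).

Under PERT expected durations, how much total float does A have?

3 weeks

te_A = (2 + 4·7 + 18)/6 = 48/6 = 8
te_B = (2 + 4·4 + 6)/6 = 24/6 = 4
te_C = (1 + 4·4 + 19)/6 = 36/6 = 6
te_D = (6 + 4·9 + 18)/6 = 60/6 = 10
te_E = (6 + 4·11 + 22)/6 = 72/6 = 12
te_F = (9 + 4·10 + 11)/6 = 60/6 = 10
te_G = (6 + 4·7 + 20)/6 = 54/6 = 9
te_H = (1 + 4·2 + 3)/6 = 12/6 = 2
te_I = (1 + 4·5 + 9)/6 = 30/6 = 5
te_J = (5 + 4·8 + 17)/6 = 54/6 = 9

Forward pass:
ES_A = 0; EF_A = 8
ES_B = 0; EF_B = 4
ES_C = 0; EF_C = 6
ES_D = max(EF_A=8, EF_C=6) = 8; EF_D = 8+10 = 18
ES_E = 4; EF_E = 4+12 = 16
ES_F = max(EF_B=4, EF_C=6) = 6; EF_F = 6+10 = 16
ES_G = 8; EF_G = 8+9 = 17
ES_H = max(EF_B=4, EF_C=6) = 6; EF_H = 6+2 = 8
ES_I = 16; EF_I = 16+5 = 21
ES_J = max(EF_A=8, EF_B=4, EF_D=18, EF_E=16, EF_G=17, EF_H=8, EF_I=21) = 21; EF_J = 21+9 = 30
Expected project duration μ = 30 weeks. Critical path: C → F → I → J.

Backward pass:
LF_J = 30; LS_J = 30−9 = 21
LF_I = LS_J = 21; LS_I = 21−5 = 16
LF_H = LS_J = 21; LS_H = 21−2 = 19
LF_G = LS_J = 21; LS_G = 21−9 = 12
LF_F = LS_I = 16; LS_F = 16−10 = 6
LF_E = LS_J = 21; LS_E = 21−12 = 9
LF_D = LS_J = 21; LS_D = 21−10 = 11
LF_C = min(LS_D=11, LS_F=6, LS_H=19) = 6; LS_C = 6−6 = 0
LF_B = min(LS_E=9, LS_F=6, LS_H=19, LS_J=21) = 6; LS_B = 6−4 = 2
LF_A = min(LS_D=11, LS_G=12, LS_J=21) = 11; LS_A = 11−8 = 3
Slack_A = LS_A − ES_A = 3 − 0 = 3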